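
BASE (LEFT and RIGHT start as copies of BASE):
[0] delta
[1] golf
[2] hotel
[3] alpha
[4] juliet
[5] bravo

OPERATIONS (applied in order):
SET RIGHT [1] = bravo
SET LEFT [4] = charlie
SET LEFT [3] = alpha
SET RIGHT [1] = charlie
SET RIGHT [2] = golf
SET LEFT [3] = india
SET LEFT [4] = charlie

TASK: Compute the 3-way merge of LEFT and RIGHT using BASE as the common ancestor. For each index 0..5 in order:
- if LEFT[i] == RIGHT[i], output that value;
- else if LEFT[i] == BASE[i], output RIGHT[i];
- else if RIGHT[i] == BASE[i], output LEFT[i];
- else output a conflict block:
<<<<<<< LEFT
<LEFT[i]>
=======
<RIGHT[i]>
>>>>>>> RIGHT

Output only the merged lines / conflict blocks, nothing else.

Final LEFT:  [delta, golf, hotel, india, charlie, bravo]
Final RIGHT: [delta, charlie, golf, alpha, juliet, bravo]
i=0: L=delta R=delta -> agree -> delta
i=1: L=golf=BASE, R=charlie -> take RIGHT -> charlie
i=2: L=hotel=BASE, R=golf -> take RIGHT -> golf
i=3: L=india, R=alpha=BASE -> take LEFT -> india
i=4: L=charlie, R=juliet=BASE -> take LEFT -> charlie
i=5: L=bravo R=bravo -> agree -> bravo

Answer: delta
charlie
golf
india
charlie
bravo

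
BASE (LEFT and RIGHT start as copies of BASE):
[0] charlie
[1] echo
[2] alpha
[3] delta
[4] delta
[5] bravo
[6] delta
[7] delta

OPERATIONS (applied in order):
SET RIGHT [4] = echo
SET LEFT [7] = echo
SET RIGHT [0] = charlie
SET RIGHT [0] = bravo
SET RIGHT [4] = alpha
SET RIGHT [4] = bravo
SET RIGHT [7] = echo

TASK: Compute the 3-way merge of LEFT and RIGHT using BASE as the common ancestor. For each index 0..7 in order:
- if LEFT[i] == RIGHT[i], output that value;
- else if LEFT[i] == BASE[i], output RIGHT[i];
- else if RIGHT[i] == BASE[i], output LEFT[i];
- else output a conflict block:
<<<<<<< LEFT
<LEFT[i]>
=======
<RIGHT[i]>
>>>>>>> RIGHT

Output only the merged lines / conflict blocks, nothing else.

Final LEFT:  [charlie, echo, alpha, delta, delta, bravo, delta, echo]
Final RIGHT: [bravo, echo, alpha, delta, bravo, bravo, delta, echo]
i=0: L=charlie=BASE, R=bravo -> take RIGHT -> bravo
i=1: L=echo R=echo -> agree -> echo
i=2: L=alpha R=alpha -> agree -> alpha
i=3: L=delta R=delta -> agree -> delta
i=4: L=delta=BASE, R=bravo -> take RIGHT -> bravo
i=5: L=bravo R=bravo -> agree -> bravo
i=6: L=delta R=delta -> agree -> delta
i=7: L=echo R=echo -> agree -> echo

Answer: bravo
echo
alpha
delta
bravo
bravo
delta
echo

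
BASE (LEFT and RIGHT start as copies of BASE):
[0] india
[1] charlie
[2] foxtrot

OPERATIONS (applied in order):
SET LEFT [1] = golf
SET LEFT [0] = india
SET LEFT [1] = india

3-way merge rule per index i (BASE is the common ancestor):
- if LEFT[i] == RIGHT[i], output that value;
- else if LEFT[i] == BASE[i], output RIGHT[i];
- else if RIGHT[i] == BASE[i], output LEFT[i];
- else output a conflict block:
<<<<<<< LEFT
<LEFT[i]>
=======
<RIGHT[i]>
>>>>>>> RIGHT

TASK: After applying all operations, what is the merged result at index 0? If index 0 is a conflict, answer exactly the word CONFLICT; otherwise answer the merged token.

Answer: india

Derivation:
Final LEFT:  [india, india, foxtrot]
Final RIGHT: [india, charlie, foxtrot]
i=0: L=india R=india -> agree -> india
i=1: L=india, R=charlie=BASE -> take LEFT -> india
i=2: L=foxtrot R=foxtrot -> agree -> foxtrot
Index 0 -> india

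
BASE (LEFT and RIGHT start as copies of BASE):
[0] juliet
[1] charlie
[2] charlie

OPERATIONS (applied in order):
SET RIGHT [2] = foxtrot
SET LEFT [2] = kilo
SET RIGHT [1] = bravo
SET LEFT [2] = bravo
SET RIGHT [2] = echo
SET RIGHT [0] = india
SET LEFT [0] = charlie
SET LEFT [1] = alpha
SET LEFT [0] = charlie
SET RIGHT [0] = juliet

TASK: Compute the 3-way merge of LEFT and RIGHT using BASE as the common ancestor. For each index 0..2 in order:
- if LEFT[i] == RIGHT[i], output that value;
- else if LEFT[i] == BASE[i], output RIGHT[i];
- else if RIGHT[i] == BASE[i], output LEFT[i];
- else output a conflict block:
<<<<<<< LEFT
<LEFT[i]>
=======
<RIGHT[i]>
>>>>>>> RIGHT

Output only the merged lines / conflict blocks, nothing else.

Final LEFT:  [charlie, alpha, bravo]
Final RIGHT: [juliet, bravo, echo]
i=0: L=charlie, R=juliet=BASE -> take LEFT -> charlie
i=1: BASE=charlie L=alpha R=bravo all differ -> CONFLICT
i=2: BASE=charlie L=bravo R=echo all differ -> CONFLICT

Answer: charlie
<<<<<<< LEFT
alpha
=======
bravo
>>>>>>> RIGHT
<<<<<<< LEFT
bravo
=======
echo
>>>>>>> RIGHT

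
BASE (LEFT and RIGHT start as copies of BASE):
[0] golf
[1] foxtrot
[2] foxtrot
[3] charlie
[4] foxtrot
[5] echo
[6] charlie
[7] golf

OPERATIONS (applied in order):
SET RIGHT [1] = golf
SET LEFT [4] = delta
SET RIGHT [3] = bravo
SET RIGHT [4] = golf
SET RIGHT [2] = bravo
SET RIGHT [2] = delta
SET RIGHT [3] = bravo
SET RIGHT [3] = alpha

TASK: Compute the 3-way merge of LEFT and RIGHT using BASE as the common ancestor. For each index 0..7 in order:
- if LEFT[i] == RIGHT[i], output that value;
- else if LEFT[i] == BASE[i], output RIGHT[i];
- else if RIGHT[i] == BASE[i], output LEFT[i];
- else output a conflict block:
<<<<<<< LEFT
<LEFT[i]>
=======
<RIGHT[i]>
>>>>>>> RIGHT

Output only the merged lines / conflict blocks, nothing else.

Final LEFT:  [golf, foxtrot, foxtrot, charlie, delta, echo, charlie, golf]
Final RIGHT: [golf, golf, delta, alpha, golf, echo, charlie, golf]
i=0: L=golf R=golf -> agree -> golf
i=1: L=foxtrot=BASE, R=golf -> take RIGHT -> golf
i=2: L=foxtrot=BASE, R=delta -> take RIGHT -> delta
i=3: L=charlie=BASE, R=alpha -> take RIGHT -> alpha
i=4: BASE=foxtrot L=delta R=golf all differ -> CONFLICT
i=5: L=echo R=echo -> agree -> echo
i=6: L=charlie R=charlie -> agree -> charlie
i=7: L=golf R=golf -> agree -> golf

Answer: golf
golf
delta
alpha
<<<<<<< LEFT
delta
=======
golf
>>>>>>> RIGHT
echo
charlie
golf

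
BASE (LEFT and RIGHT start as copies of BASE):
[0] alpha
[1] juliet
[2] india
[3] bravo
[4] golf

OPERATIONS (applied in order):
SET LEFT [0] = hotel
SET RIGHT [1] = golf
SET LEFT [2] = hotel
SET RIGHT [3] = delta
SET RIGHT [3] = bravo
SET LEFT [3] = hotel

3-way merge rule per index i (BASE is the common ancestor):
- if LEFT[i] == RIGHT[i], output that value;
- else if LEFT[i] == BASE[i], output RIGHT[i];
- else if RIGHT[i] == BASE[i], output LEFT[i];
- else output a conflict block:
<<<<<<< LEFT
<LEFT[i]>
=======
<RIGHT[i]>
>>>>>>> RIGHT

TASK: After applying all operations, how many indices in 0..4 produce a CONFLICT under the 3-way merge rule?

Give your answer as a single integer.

Final LEFT:  [hotel, juliet, hotel, hotel, golf]
Final RIGHT: [alpha, golf, india, bravo, golf]
i=0: L=hotel, R=alpha=BASE -> take LEFT -> hotel
i=1: L=juliet=BASE, R=golf -> take RIGHT -> golf
i=2: L=hotel, R=india=BASE -> take LEFT -> hotel
i=3: L=hotel, R=bravo=BASE -> take LEFT -> hotel
i=4: L=golf R=golf -> agree -> golf
Conflict count: 0

Answer: 0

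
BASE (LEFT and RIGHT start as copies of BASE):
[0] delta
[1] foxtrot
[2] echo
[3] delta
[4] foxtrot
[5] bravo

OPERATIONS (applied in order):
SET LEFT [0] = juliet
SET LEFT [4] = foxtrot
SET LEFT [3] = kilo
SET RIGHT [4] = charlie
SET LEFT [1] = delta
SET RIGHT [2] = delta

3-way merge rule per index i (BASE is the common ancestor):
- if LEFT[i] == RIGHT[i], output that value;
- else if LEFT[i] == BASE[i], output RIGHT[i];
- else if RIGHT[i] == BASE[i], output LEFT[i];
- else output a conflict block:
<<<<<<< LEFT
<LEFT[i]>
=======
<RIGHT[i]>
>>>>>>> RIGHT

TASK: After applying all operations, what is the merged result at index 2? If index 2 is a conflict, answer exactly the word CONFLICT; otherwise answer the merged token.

Answer: delta

Derivation:
Final LEFT:  [juliet, delta, echo, kilo, foxtrot, bravo]
Final RIGHT: [delta, foxtrot, delta, delta, charlie, bravo]
i=0: L=juliet, R=delta=BASE -> take LEFT -> juliet
i=1: L=delta, R=foxtrot=BASE -> take LEFT -> delta
i=2: L=echo=BASE, R=delta -> take RIGHT -> delta
i=3: L=kilo, R=delta=BASE -> take LEFT -> kilo
i=4: L=foxtrot=BASE, R=charlie -> take RIGHT -> charlie
i=5: L=bravo R=bravo -> agree -> bravo
Index 2 -> delta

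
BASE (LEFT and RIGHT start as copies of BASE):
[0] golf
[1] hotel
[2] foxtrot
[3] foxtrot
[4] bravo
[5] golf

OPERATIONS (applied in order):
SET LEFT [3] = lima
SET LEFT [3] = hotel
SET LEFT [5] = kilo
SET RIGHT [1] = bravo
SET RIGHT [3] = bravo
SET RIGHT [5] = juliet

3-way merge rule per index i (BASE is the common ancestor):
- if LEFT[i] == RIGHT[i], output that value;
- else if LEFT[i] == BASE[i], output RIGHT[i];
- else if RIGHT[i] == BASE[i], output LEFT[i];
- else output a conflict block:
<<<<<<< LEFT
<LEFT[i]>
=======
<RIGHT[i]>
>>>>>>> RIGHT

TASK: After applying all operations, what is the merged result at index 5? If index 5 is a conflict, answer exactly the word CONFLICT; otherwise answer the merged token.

Answer: CONFLICT

Derivation:
Final LEFT:  [golf, hotel, foxtrot, hotel, bravo, kilo]
Final RIGHT: [golf, bravo, foxtrot, bravo, bravo, juliet]
i=0: L=golf R=golf -> agree -> golf
i=1: L=hotel=BASE, R=bravo -> take RIGHT -> bravo
i=2: L=foxtrot R=foxtrot -> agree -> foxtrot
i=3: BASE=foxtrot L=hotel R=bravo all differ -> CONFLICT
i=4: L=bravo R=bravo -> agree -> bravo
i=5: BASE=golf L=kilo R=juliet all differ -> CONFLICT
Index 5 -> CONFLICT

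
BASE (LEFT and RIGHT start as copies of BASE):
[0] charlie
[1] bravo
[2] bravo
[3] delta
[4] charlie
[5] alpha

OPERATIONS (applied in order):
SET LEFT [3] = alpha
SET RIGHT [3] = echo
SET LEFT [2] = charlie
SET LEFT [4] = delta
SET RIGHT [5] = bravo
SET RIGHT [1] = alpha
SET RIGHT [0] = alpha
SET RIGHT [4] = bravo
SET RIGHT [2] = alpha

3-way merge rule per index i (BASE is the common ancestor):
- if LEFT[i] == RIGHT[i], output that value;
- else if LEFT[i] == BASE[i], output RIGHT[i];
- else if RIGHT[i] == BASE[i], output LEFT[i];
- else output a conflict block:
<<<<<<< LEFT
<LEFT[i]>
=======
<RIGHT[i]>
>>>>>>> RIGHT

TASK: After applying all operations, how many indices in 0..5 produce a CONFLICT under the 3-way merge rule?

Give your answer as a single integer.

Final LEFT:  [charlie, bravo, charlie, alpha, delta, alpha]
Final RIGHT: [alpha, alpha, alpha, echo, bravo, bravo]
i=0: L=charlie=BASE, R=alpha -> take RIGHT -> alpha
i=1: L=bravo=BASE, R=alpha -> take RIGHT -> alpha
i=2: BASE=bravo L=charlie R=alpha all differ -> CONFLICT
i=3: BASE=delta L=alpha R=echo all differ -> CONFLICT
i=4: BASE=charlie L=delta R=bravo all differ -> CONFLICT
i=5: L=alpha=BASE, R=bravo -> take RIGHT -> bravo
Conflict count: 3

Answer: 3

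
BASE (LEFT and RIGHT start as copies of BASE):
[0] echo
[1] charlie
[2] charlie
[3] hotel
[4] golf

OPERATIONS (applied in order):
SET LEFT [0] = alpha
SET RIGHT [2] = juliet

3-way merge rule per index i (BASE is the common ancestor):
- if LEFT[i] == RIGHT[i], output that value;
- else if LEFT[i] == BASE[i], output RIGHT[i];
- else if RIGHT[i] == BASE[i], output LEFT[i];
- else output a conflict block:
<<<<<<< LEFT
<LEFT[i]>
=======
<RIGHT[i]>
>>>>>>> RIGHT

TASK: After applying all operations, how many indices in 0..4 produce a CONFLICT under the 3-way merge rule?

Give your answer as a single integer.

Final LEFT:  [alpha, charlie, charlie, hotel, golf]
Final RIGHT: [echo, charlie, juliet, hotel, golf]
i=0: L=alpha, R=echo=BASE -> take LEFT -> alpha
i=1: L=charlie R=charlie -> agree -> charlie
i=2: L=charlie=BASE, R=juliet -> take RIGHT -> juliet
i=3: L=hotel R=hotel -> agree -> hotel
i=4: L=golf R=golf -> agree -> golf
Conflict count: 0

Answer: 0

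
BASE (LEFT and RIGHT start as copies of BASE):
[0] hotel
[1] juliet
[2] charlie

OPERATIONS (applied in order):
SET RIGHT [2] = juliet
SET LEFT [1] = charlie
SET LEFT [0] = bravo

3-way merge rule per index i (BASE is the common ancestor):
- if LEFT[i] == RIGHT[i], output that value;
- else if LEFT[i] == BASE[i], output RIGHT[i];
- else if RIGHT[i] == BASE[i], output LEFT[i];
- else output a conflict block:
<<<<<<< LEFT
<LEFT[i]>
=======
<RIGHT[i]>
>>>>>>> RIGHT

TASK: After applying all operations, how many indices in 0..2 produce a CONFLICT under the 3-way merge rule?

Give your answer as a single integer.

Final LEFT:  [bravo, charlie, charlie]
Final RIGHT: [hotel, juliet, juliet]
i=0: L=bravo, R=hotel=BASE -> take LEFT -> bravo
i=1: L=charlie, R=juliet=BASE -> take LEFT -> charlie
i=2: L=charlie=BASE, R=juliet -> take RIGHT -> juliet
Conflict count: 0

Answer: 0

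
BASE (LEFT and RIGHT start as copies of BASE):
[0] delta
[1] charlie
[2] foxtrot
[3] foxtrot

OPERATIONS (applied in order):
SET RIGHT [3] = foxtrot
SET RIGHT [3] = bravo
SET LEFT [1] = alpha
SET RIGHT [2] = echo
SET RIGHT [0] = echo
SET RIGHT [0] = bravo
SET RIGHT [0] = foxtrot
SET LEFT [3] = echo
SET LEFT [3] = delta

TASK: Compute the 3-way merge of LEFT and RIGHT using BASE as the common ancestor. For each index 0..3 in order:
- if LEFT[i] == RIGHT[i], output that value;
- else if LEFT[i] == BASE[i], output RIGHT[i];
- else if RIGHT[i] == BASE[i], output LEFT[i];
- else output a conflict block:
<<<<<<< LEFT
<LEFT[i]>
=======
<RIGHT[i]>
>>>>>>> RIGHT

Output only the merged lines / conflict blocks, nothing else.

Final LEFT:  [delta, alpha, foxtrot, delta]
Final RIGHT: [foxtrot, charlie, echo, bravo]
i=0: L=delta=BASE, R=foxtrot -> take RIGHT -> foxtrot
i=1: L=alpha, R=charlie=BASE -> take LEFT -> alpha
i=2: L=foxtrot=BASE, R=echo -> take RIGHT -> echo
i=3: BASE=foxtrot L=delta R=bravo all differ -> CONFLICT

Answer: foxtrot
alpha
echo
<<<<<<< LEFT
delta
=======
bravo
>>>>>>> RIGHT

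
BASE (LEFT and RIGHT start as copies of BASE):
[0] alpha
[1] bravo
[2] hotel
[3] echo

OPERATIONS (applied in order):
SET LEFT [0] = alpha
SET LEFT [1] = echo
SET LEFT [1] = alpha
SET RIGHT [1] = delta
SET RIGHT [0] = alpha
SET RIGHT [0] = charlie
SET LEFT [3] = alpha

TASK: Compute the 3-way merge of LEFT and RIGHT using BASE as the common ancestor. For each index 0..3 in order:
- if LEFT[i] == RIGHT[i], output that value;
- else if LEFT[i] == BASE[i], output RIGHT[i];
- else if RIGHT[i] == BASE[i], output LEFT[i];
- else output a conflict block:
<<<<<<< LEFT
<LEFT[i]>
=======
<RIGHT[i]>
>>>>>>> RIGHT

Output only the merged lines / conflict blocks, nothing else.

Final LEFT:  [alpha, alpha, hotel, alpha]
Final RIGHT: [charlie, delta, hotel, echo]
i=0: L=alpha=BASE, R=charlie -> take RIGHT -> charlie
i=1: BASE=bravo L=alpha R=delta all differ -> CONFLICT
i=2: L=hotel R=hotel -> agree -> hotel
i=3: L=alpha, R=echo=BASE -> take LEFT -> alpha

Answer: charlie
<<<<<<< LEFT
alpha
=======
delta
>>>>>>> RIGHT
hotel
alpha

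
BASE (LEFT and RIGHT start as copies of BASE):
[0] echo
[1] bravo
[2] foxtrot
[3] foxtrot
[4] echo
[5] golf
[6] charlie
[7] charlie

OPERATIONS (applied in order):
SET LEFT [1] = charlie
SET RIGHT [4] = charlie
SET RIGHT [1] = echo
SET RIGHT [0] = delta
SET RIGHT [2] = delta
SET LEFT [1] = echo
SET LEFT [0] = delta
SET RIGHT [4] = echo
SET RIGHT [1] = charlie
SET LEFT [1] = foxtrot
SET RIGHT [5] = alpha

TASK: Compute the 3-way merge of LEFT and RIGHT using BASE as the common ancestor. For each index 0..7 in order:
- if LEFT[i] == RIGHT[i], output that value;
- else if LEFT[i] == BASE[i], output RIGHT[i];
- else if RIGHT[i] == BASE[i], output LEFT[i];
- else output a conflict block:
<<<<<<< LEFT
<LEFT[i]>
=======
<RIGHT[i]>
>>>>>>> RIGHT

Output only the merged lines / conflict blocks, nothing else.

Answer: delta
<<<<<<< LEFT
foxtrot
=======
charlie
>>>>>>> RIGHT
delta
foxtrot
echo
alpha
charlie
charlie

Derivation:
Final LEFT:  [delta, foxtrot, foxtrot, foxtrot, echo, golf, charlie, charlie]
Final RIGHT: [delta, charlie, delta, foxtrot, echo, alpha, charlie, charlie]
i=0: L=delta R=delta -> agree -> delta
i=1: BASE=bravo L=foxtrot R=charlie all differ -> CONFLICT
i=2: L=foxtrot=BASE, R=delta -> take RIGHT -> delta
i=3: L=foxtrot R=foxtrot -> agree -> foxtrot
i=4: L=echo R=echo -> agree -> echo
i=5: L=golf=BASE, R=alpha -> take RIGHT -> alpha
i=6: L=charlie R=charlie -> agree -> charlie
i=7: L=charlie R=charlie -> agree -> charlie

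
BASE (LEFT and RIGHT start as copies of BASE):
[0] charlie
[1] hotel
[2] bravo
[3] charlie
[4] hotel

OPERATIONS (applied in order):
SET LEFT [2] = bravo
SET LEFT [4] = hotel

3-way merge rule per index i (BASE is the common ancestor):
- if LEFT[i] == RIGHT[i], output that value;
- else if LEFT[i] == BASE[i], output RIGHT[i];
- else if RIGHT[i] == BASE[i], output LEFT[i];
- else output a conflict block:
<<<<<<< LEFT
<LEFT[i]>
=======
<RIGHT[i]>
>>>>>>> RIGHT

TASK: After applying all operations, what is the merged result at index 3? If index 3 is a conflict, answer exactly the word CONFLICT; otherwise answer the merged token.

Answer: charlie

Derivation:
Final LEFT:  [charlie, hotel, bravo, charlie, hotel]
Final RIGHT: [charlie, hotel, bravo, charlie, hotel]
i=0: L=charlie R=charlie -> agree -> charlie
i=1: L=hotel R=hotel -> agree -> hotel
i=2: L=bravo R=bravo -> agree -> bravo
i=3: L=charlie R=charlie -> agree -> charlie
i=4: L=hotel R=hotel -> agree -> hotel
Index 3 -> charlie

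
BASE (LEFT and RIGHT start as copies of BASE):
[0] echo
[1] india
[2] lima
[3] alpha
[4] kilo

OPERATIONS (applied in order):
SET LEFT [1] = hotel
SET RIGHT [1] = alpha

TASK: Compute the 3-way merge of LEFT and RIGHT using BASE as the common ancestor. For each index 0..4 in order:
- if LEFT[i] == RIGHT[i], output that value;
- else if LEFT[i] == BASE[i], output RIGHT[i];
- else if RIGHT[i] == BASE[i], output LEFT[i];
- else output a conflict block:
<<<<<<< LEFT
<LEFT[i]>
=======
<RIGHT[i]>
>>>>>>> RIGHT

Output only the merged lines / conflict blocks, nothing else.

Final LEFT:  [echo, hotel, lima, alpha, kilo]
Final RIGHT: [echo, alpha, lima, alpha, kilo]
i=0: L=echo R=echo -> agree -> echo
i=1: BASE=india L=hotel R=alpha all differ -> CONFLICT
i=2: L=lima R=lima -> agree -> lima
i=3: L=alpha R=alpha -> agree -> alpha
i=4: L=kilo R=kilo -> agree -> kilo

Answer: echo
<<<<<<< LEFT
hotel
=======
alpha
>>>>>>> RIGHT
lima
alpha
kilo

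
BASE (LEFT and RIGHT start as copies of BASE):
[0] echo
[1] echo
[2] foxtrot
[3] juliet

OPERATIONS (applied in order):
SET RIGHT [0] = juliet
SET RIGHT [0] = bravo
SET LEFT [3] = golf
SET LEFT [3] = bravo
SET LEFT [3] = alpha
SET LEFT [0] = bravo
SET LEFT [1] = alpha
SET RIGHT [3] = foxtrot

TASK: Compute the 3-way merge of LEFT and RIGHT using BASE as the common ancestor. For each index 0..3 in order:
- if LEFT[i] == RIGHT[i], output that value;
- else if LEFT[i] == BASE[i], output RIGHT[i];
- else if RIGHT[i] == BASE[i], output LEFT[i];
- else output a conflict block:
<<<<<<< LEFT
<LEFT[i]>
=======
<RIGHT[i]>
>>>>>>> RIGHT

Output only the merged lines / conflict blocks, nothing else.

Answer: bravo
alpha
foxtrot
<<<<<<< LEFT
alpha
=======
foxtrot
>>>>>>> RIGHT

Derivation:
Final LEFT:  [bravo, alpha, foxtrot, alpha]
Final RIGHT: [bravo, echo, foxtrot, foxtrot]
i=0: L=bravo R=bravo -> agree -> bravo
i=1: L=alpha, R=echo=BASE -> take LEFT -> alpha
i=2: L=foxtrot R=foxtrot -> agree -> foxtrot
i=3: BASE=juliet L=alpha R=foxtrot all differ -> CONFLICT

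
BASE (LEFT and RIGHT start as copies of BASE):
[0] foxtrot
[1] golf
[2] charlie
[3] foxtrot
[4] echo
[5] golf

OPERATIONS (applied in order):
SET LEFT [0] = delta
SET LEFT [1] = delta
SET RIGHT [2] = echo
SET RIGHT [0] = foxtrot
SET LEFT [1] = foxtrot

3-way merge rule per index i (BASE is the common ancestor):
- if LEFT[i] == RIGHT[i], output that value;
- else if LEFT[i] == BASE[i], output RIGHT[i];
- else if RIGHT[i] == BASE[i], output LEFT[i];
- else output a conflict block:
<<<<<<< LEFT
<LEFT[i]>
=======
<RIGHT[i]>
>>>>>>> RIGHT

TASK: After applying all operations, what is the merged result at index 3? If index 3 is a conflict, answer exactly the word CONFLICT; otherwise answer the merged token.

Answer: foxtrot

Derivation:
Final LEFT:  [delta, foxtrot, charlie, foxtrot, echo, golf]
Final RIGHT: [foxtrot, golf, echo, foxtrot, echo, golf]
i=0: L=delta, R=foxtrot=BASE -> take LEFT -> delta
i=1: L=foxtrot, R=golf=BASE -> take LEFT -> foxtrot
i=2: L=charlie=BASE, R=echo -> take RIGHT -> echo
i=3: L=foxtrot R=foxtrot -> agree -> foxtrot
i=4: L=echo R=echo -> agree -> echo
i=5: L=golf R=golf -> agree -> golf
Index 3 -> foxtrot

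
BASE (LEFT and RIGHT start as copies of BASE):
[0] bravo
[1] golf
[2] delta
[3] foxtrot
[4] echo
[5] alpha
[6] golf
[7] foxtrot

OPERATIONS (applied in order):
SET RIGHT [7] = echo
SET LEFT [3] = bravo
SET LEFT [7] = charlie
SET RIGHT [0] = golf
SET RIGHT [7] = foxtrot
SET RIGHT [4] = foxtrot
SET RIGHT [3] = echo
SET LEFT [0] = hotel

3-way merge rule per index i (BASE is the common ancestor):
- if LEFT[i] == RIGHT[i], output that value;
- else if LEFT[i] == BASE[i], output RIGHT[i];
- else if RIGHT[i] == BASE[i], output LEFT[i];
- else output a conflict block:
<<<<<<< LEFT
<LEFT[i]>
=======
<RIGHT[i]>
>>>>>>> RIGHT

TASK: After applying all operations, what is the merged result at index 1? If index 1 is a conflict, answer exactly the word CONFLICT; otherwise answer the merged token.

Final LEFT:  [hotel, golf, delta, bravo, echo, alpha, golf, charlie]
Final RIGHT: [golf, golf, delta, echo, foxtrot, alpha, golf, foxtrot]
i=0: BASE=bravo L=hotel R=golf all differ -> CONFLICT
i=1: L=golf R=golf -> agree -> golf
i=2: L=delta R=delta -> agree -> delta
i=3: BASE=foxtrot L=bravo R=echo all differ -> CONFLICT
i=4: L=echo=BASE, R=foxtrot -> take RIGHT -> foxtrot
i=5: L=alpha R=alpha -> agree -> alpha
i=6: L=golf R=golf -> agree -> golf
i=7: L=charlie, R=foxtrot=BASE -> take LEFT -> charlie
Index 1 -> golf

Answer: golf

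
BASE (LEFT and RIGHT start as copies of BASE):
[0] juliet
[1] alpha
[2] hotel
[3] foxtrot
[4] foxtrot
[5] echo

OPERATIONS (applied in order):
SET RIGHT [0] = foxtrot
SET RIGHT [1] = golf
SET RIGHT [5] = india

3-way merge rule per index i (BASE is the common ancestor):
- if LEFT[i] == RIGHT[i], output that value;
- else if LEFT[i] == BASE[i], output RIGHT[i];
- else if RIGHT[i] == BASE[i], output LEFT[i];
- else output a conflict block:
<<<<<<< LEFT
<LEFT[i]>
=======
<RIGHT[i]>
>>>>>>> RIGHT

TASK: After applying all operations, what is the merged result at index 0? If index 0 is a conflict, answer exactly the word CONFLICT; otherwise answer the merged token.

Answer: foxtrot

Derivation:
Final LEFT:  [juliet, alpha, hotel, foxtrot, foxtrot, echo]
Final RIGHT: [foxtrot, golf, hotel, foxtrot, foxtrot, india]
i=0: L=juliet=BASE, R=foxtrot -> take RIGHT -> foxtrot
i=1: L=alpha=BASE, R=golf -> take RIGHT -> golf
i=2: L=hotel R=hotel -> agree -> hotel
i=3: L=foxtrot R=foxtrot -> agree -> foxtrot
i=4: L=foxtrot R=foxtrot -> agree -> foxtrot
i=5: L=echo=BASE, R=india -> take RIGHT -> india
Index 0 -> foxtrot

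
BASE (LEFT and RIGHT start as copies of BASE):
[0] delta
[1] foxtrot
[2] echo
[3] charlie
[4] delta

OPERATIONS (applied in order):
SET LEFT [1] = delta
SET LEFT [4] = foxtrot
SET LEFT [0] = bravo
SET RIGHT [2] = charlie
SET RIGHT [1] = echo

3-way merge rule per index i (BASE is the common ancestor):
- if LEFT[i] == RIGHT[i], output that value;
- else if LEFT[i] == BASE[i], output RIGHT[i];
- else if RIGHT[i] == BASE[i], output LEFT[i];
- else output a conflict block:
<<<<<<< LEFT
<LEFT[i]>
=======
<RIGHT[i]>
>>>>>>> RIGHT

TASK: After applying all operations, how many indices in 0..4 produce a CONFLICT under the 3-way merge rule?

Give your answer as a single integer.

Answer: 1

Derivation:
Final LEFT:  [bravo, delta, echo, charlie, foxtrot]
Final RIGHT: [delta, echo, charlie, charlie, delta]
i=0: L=bravo, R=delta=BASE -> take LEFT -> bravo
i=1: BASE=foxtrot L=delta R=echo all differ -> CONFLICT
i=2: L=echo=BASE, R=charlie -> take RIGHT -> charlie
i=3: L=charlie R=charlie -> agree -> charlie
i=4: L=foxtrot, R=delta=BASE -> take LEFT -> foxtrot
Conflict count: 1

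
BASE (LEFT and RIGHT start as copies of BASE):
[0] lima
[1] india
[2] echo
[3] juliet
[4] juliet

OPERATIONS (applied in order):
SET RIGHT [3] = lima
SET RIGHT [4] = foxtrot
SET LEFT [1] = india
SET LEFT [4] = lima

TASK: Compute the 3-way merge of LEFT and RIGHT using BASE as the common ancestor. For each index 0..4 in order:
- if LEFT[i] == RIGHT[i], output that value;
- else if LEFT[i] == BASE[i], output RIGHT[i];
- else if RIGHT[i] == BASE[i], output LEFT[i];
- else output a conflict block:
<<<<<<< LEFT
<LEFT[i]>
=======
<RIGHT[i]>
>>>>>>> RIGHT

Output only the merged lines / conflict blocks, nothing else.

Final LEFT:  [lima, india, echo, juliet, lima]
Final RIGHT: [lima, india, echo, lima, foxtrot]
i=0: L=lima R=lima -> agree -> lima
i=1: L=india R=india -> agree -> india
i=2: L=echo R=echo -> agree -> echo
i=3: L=juliet=BASE, R=lima -> take RIGHT -> lima
i=4: BASE=juliet L=lima R=foxtrot all differ -> CONFLICT

Answer: lima
india
echo
lima
<<<<<<< LEFT
lima
=======
foxtrot
>>>>>>> RIGHT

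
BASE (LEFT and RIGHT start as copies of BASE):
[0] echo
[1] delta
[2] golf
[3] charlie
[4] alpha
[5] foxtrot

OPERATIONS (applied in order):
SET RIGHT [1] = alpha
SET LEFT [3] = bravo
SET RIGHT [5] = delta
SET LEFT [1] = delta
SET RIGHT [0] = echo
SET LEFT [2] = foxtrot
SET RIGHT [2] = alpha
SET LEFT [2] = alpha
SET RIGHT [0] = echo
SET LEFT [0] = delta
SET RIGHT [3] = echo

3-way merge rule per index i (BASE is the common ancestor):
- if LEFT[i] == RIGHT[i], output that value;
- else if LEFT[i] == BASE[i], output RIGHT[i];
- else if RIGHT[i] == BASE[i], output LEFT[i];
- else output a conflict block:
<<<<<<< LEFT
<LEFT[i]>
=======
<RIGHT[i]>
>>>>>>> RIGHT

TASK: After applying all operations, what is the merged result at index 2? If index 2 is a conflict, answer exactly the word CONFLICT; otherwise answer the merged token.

Answer: alpha

Derivation:
Final LEFT:  [delta, delta, alpha, bravo, alpha, foxtrot]
Final RIGHT: [echo, alpha, alpha, echo, alpha, delta]
i=0: L=delta, R=echo=BASE -> take LEFT -> delta
i=1: L=delta=BASE, R=alpha -> take RIGHT -> alpha
i=2: L=alpha R=alpha -> agree -> alpha
i=3: BASE=charlie L=bravo R=echo all differ -> CONFLICT
i=4: L=alpha R=alpha -> agree -> alpha
i=5: L=foxtrot=BASE, R=delta -> take RIGHT -> delta
Index 2 -> alpha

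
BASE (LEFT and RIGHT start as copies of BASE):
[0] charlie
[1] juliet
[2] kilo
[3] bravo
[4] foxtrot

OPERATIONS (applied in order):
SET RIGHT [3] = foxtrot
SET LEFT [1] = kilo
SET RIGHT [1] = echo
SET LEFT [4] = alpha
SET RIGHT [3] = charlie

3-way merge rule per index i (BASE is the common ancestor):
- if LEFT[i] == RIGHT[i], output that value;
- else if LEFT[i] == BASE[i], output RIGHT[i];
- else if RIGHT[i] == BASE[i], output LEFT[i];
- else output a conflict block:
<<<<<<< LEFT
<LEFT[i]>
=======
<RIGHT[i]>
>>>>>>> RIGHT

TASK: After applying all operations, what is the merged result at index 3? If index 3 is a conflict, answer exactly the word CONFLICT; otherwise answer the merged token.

Final LEFT:  [charlie, kilo, kilo, bravo, alpha]
Final RIGHT: [charlie, echo, kilo, charlie, foxtrot]
i=0: L=charlie R=charlie -> agree -> charlie
i=1: BASE=juliet L=kilo R=echo all differ -> CONFLICT
i=2: L=kilo R=kilo -> agree -> kilo
i=3: L=bravo=BASE, R=charlie -> take RIGHT -> charlie
i=4: L=alpha, R=foxtrot=BASE -> take LEFT -> alpha
Index 3 -> charlie

Answer: charlie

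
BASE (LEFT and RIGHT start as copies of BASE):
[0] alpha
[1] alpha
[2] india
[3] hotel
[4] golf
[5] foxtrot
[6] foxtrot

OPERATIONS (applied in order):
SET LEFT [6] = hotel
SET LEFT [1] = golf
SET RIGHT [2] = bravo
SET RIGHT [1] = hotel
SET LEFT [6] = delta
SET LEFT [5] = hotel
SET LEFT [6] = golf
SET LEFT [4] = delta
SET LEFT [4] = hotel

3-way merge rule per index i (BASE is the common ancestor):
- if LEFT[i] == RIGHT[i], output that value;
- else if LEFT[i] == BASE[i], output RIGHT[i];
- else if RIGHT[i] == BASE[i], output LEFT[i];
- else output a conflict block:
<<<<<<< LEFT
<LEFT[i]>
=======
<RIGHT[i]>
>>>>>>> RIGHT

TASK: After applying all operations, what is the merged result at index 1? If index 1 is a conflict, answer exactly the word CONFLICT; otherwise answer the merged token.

Answer: CONFLICT

Derivation:
Final LEFT:  [alpha, golf, india, hotel, hotel, hotel, golf]
Final RIGHT: [alpha, hotel, bravo, hotel, golf, foxtrot, foxtrot]
i=0: L=alpha R=alpha -> agree -> alpha
i=1: BASE=alpha L=golf R=hotel all differ -> CONFLICT
i=2: L=india=BASE, R=bravo -> take RIGHT -> bravo
i=3: L=hotel R=hotel -> agree -> hotel
i=4: L=hotel, R=golf=BASE -> take LEFT -> hotel
i=5: L=hotel, R=foxtrot=BASE -> take LEFT -> hotel
i=6: L=golf, R=foxtrot=BASE -> take LEFT -> golf
Index 1 -> CONFLICT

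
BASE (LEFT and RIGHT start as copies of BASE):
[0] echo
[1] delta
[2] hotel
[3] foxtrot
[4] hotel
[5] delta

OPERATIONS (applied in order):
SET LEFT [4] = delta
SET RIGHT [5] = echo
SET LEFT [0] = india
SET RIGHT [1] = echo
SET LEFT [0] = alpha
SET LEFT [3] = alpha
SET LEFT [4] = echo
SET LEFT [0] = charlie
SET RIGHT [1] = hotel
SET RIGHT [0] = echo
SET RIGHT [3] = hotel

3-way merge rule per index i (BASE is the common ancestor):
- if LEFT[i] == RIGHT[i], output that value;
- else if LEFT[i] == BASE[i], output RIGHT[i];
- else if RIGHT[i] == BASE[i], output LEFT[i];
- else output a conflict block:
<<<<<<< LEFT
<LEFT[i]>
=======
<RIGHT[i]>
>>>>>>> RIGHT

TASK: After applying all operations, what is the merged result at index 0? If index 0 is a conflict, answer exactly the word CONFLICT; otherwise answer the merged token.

Final LEFT:  [charlie, delta, hotel, alpha, echo, delta]
Final RIGHT: [echo, hotel, hotel, hotel, hotel, echo]
i=0: L=charlie, R=echo=BASE -> take LEFT -> charlie
i=1: L=delta=BASE, R=hotel -> take RIGHT -> hotel
i=2: L=hotel R=hotel -> agree -> hotel
i=3: BASE=foxtrot L=alpha R=hotel all differ -> CONFLICT
i=4: L=echo, R=hotel=BASE -> take LEFT -> echo
i=5: L=delta=BASE, R=echo -> take RIGHT -> echo
Index 0 -> charlie

Answer: charlie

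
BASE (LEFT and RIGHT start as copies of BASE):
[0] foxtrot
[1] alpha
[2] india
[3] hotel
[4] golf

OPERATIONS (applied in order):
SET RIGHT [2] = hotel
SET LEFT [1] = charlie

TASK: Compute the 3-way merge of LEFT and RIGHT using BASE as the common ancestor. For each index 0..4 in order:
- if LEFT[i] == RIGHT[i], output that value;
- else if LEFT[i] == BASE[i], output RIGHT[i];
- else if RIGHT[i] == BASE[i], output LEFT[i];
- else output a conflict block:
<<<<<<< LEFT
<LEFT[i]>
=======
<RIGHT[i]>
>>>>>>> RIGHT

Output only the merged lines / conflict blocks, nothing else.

Answer: foxtrot
charlie
hotel
hotel
golf

Derivation:
Final LEFT:  [foxtrot, charlie, india, hotel, golf]
Final RIGHT: [foxtrot, alpha, hotel, hotel, golf]
i=0: L=foxtrot R=foxtrot -> agree -> foxtrot
i=1: L=charlie, R=alpha=BASE -> take LEFT -> charlie
i=2: L=india=BASE, R=hotel -> take RIGHT -> hotel
i=3: L=hotel R=hotel -> agree -> hotel
i=4: L=golf R=golf -> agree -> golf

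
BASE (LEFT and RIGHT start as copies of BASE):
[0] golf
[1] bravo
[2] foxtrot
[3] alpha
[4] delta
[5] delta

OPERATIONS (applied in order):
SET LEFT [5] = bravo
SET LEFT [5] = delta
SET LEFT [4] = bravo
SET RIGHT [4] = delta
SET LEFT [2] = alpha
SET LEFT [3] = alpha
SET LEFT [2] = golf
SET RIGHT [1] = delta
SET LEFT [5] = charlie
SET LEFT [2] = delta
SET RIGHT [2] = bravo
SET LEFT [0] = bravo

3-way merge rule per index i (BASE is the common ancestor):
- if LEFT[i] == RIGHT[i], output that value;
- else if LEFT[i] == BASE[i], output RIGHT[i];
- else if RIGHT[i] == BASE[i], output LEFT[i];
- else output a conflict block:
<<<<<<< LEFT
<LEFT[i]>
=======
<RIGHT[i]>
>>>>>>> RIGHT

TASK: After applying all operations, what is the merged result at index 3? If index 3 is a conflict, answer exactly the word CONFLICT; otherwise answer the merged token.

Answer: alpha

Derivation:
Final LEFT:  [bravo, bravo, delta, alpha, bravo, charlie]
Final RIGHT: [golf, delta, bravo, alpha, delta, delta]
i=0: L=bravo, R=golf=BASE -> take LEFT -> bravo
i=1: L=bravo=BASE, R=delta -> take RIGHT -> delta
i=2: BASE=foxtrot L=delta R=bravo all differ -> CONFLICT
i=3: L=alpha R=alpha -> agree -> alpha
i=4: L=bravo, R=delta=BASE -> take LEFT -> bravo
i=5: L=charlie, R=delta=BASE -> take LEFT -> charlie
Index 3 -> alpha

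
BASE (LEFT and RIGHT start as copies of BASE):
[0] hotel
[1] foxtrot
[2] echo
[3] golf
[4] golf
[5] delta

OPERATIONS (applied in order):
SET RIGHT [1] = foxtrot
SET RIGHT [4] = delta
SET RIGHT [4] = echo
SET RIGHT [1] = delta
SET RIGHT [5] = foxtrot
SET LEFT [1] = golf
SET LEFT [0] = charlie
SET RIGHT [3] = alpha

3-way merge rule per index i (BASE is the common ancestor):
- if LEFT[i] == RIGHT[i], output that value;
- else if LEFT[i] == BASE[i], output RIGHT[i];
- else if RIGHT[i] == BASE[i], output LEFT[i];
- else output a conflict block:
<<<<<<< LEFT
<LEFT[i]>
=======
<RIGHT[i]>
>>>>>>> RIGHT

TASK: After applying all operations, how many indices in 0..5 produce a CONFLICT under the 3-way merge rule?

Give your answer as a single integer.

Answer: 1

Derivation:
Final LEFT:  [charlie, golf, echo, golf, golf, delta]
Final RIGHT: [hotel, delta, echo, alpha, echo, foxtrot]
i=0: L=charlie, R=hotel=BASE -> take LEFT -> charlie
i=1: BASE=foxtrot L=golf R=delta all differ -> CONFLICT
i=2: L=echo R=echo -> agree -> echo
i=3: L=golf=BASE, R=alpha -> take RIGHT -> alpha
i=4: L=golf=BASE, R=echo -> take RIGHT -> echo
i=5: L=delta=BASE, R=foxtrot -> take RIGHT -> foxtrot
Conflict count: 1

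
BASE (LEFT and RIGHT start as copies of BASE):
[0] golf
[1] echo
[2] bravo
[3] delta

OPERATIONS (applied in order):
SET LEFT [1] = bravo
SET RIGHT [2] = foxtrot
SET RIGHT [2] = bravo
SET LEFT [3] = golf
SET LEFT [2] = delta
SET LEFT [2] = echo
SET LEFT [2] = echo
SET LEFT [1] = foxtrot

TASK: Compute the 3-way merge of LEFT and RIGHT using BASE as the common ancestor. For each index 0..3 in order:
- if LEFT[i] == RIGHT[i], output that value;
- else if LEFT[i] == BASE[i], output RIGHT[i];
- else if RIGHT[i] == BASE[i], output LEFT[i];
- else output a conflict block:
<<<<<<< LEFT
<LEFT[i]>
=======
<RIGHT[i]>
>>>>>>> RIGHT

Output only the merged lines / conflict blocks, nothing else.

Answer: golf
foxtrot
echo
golf

Derivation:
Final LEFT:  [golf, foxtrot, echo, golf]
Final RIGHT: [golf, echo, bravo, delta]
i=0: L=golf R=golf -> agree -> golf
i=1: L=foxtrot, R=echo=BASE -> take LEFT -> foxtrot
i=2: L=echo, R=bravo=BASE -> take LEFT -> echo
i=3: L=golf, R=delta=BASE -> take LEFT -> golf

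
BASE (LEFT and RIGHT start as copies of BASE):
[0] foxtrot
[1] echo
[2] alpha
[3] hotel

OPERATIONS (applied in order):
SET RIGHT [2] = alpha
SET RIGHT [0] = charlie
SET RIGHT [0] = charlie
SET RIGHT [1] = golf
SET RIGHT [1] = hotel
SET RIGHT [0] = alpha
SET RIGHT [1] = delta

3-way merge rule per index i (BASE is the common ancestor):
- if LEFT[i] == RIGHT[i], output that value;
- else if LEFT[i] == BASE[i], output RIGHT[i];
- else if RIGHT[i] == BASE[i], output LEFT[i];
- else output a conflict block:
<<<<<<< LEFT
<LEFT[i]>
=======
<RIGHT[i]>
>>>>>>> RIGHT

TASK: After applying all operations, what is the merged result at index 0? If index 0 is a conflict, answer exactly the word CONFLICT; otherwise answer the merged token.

Answer: alpha

Derivation:
Final LEFT:  [foxtrot, echo, alpha, hotel]
Final RIGHT: [alpha, delta, alpha, hotel]
i=0: L=foxtrot=BASE, R=alpha -> take RIGHT -> alpha
i=1: L=echo=BASE, R=delta -> take RIGHT -> delta
i=2: L=alpha R=alpha -> agree -> alpha
i=3: L=hotel R=hotel -> agree -> hotel
Index 0 -> alpha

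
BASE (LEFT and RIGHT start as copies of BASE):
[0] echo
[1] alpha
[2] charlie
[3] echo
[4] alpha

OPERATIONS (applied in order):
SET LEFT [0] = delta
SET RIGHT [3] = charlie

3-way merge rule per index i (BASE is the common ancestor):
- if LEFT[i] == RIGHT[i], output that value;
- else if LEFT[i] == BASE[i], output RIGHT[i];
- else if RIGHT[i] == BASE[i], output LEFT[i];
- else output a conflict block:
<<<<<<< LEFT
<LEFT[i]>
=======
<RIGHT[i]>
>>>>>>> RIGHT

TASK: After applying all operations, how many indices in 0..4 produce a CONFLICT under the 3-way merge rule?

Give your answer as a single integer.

Final LEFT:  [delta, alpha, charlie, echo, alpha]
Final RIGHT: [echo, alpha, charlie, charlie, alpha]
i=0: L=delta, R=echo=BASE -> take LEFT -> delta
i=1: L=alpha R=alpha -> agree -> alpha
i=2: L=charlie R=charlie -> agree -> charlie
i=3: L=echo=BASE, R=charlie -> take RIGHT -> charlie
i=4: L=alpha R=alpha -> agree -> alpha
Conflict count: 0

Answer: 0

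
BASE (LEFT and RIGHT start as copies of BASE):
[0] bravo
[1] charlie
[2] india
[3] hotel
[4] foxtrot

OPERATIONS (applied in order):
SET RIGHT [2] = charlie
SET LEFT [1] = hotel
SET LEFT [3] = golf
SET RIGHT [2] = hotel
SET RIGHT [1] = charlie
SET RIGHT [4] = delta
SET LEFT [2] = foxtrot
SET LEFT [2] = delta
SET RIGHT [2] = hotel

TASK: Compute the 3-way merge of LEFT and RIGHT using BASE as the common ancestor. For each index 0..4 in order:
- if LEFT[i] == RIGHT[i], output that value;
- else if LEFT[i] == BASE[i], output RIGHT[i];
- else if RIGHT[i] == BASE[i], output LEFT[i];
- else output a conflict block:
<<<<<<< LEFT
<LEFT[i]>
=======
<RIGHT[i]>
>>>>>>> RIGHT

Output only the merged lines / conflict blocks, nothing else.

Final LEFT:  [bravo, hotel, delta, golf, foxtrot]
Final RIGHT: [bravo, charlie, hotel, hotel, delta]
i=0: L=bravo R=bravo -> agree -> bravo
i=1: L=hotel, R=charlie=BASE -> take LEFT -> hotel
i=2: BASE=india L=delta R=hotel all differ -> CONFLICT
i=3: L=golf, R=hotel=BASE -> take LEFT -> golf
i=4: L=foxtrot=BASE, R=delta -> take RIGHT -> delta

Answer: bravo
hotel
<<<<<<< LEFT
delta
=======
hotel
>>>>>>> RIGHT
golf
delta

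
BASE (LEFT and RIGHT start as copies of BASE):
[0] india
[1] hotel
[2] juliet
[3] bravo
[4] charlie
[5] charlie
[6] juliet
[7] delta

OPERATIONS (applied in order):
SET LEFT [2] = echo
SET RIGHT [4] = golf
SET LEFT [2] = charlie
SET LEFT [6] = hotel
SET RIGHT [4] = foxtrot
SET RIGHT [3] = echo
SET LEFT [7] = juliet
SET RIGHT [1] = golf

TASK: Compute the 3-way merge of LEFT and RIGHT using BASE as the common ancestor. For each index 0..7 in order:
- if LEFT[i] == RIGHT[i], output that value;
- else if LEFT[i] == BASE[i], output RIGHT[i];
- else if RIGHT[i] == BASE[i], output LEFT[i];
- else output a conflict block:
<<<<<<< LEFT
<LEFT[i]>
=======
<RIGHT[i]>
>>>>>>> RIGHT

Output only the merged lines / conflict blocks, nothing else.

Answer: india
golf
charlie
echo
foxtrot
charlie
hotel
juliet

Derivation:
Final LEFT:  [india, hotel, charlie, bravo, charlie, charlie, hotel, juliet]
Final RIGHT: [india, golf, juliet, echo, foxtrot, charlie, juliet, delta]
i=0: L=india R=india -> agree -> india
i=1: L=hotel=BASE, R=golf -> take RIGHT -> golf
i=2: L=charlie, R=juliet=BASE -> take LEFT -> charlie
i=3: L=bravo=BASE, R=echo -> take RIGHT -> echo
i=4: L=charlie=BASE, R=foxtrot -> take RIGHT -> foxtrot
i=5: L=charlie R=charlie -> agree -> charlie
i=6: L=hotel, R=juliet=BASE -> take LEFT -> hotel
i=7: L=juliet, R=delta=BASE -> take LEFT -> juliet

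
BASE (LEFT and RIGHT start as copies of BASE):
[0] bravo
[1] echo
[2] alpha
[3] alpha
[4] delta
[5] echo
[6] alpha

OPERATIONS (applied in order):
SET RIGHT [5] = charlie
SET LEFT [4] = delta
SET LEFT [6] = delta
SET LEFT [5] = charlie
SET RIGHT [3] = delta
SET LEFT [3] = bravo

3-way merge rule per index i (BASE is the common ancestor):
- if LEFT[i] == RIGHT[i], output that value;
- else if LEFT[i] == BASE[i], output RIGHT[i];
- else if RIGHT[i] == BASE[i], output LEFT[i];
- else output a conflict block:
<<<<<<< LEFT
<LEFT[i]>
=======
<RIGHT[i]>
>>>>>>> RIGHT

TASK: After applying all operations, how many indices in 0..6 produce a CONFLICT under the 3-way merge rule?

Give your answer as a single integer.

Final LEFT:  [bravo, echo, alpha, bravo, delta, charlie, delta]
Final RIGHT: [bravo, echo, alpha, delta, delta, charlie, alpha]
i=0: L=bravo R=bravo -> agree -> bravo
i=1: L=echo R=echo -> agree -> echo
i=2: L=alpha R=alpha -> agree -> alpha
i=3: BASE=alpha L=bravo R=delta all differ -> CONFLICT
i=4: L=delta R=delta -> agree -> delta
i=5: L=charlie R=charlie -> agree -> charlie
i=6: L=delta, R=alpha=BASE -> take LEFT -> delta
Conflict count: 1

Answer: 1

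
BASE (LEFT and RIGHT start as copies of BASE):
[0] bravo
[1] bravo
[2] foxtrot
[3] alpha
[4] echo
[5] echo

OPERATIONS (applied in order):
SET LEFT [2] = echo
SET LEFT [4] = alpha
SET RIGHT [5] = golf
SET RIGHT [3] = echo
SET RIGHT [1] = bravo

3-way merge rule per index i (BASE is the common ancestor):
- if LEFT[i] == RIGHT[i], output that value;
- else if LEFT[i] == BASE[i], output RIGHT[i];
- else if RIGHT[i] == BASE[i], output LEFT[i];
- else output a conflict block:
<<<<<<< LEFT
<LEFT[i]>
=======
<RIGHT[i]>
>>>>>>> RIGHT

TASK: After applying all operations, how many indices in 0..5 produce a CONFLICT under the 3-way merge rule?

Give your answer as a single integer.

Final LEFT:  [bravo, bravo, echo, alpha, alpha, echo]
Final RIGHT: [bravo, bravo, foxtrot, echo, echo, golf]
i=0: L=bravo R=bravo -> agree -> bravo
i=1: L=bravo R=bravo -> agree -> bravo
i=2: L=echo, R=foxtrot=BASE -> take LEFT -> echo
i=3: L=alpha=BASE, R=echo -> take RIGHT -> echo
i=4: L=alpha, R=echo=BASE -> take LEFT -> alpha
i=5: L=echo=BASE, R=golf -> take RIGHT -> golf
Conflict count: 0

Answer: 0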